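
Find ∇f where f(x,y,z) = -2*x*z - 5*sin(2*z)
(-2*z, 0, -2*x - 10*cos(2*z))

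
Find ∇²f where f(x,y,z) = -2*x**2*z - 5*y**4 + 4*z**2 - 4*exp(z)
-60*y**2 - 4*z - 4*exp(z) + 8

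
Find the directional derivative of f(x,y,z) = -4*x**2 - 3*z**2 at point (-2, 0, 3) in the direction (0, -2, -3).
54*sqrt(13)/13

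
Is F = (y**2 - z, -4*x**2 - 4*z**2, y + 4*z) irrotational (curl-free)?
No, ∇×F = (8*z + 1, -1, -8*x - 2*y)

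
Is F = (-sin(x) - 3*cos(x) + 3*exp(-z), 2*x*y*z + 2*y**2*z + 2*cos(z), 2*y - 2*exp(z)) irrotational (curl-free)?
No, ∇×F = (-2*x*y - 2*y**2 + 2*sin(z) + 2, -3*exp(-z), 2*y*z)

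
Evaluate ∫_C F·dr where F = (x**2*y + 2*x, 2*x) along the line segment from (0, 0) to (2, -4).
-12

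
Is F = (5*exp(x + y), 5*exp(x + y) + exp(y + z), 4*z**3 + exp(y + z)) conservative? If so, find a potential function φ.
Yes, F is conservative. φ = z**4 + 5*exp(x + y) + exp(y + z)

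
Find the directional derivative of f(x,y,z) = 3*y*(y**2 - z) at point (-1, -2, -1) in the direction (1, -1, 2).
-9*sqrt(6)/2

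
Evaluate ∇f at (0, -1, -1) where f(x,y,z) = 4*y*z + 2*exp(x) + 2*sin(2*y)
(2, -4 + 4*cos(2), -4)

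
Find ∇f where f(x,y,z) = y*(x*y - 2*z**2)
(y**2, 2*x*y - 2*z**2, -4*y*z)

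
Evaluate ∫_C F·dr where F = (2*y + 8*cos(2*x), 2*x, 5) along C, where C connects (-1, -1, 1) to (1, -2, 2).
-1 + 8*sin(2)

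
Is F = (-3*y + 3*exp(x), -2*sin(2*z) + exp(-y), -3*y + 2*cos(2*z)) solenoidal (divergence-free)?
No, ∇·F = 3*exp(x) - 4*sin(2*z) - exp(-y)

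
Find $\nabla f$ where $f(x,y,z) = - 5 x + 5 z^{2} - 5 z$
(-5, 0, 10*z - 5)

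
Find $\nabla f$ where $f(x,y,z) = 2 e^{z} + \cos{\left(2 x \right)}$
(-2*sin(2*x), 0, 2*exp(z))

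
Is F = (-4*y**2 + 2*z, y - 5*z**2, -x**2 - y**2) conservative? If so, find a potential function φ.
No, ∇×F = (-2*y + 10*z, 2*x + 2, 8*y) ≠ 0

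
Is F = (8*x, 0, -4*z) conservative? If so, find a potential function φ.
Yes, F is conservative. φ = 4*x**2 - 2*z**2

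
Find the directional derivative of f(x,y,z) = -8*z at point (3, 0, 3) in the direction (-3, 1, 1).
-8*sqrt(11)/11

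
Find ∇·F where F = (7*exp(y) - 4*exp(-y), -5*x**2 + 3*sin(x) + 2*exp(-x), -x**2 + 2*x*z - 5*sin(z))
2*x - 5*cos(z)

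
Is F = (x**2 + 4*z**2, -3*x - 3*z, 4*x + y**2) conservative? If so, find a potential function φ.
No, ∇×F = (2*y + 3, 8*z - 4, -3) ≠ 0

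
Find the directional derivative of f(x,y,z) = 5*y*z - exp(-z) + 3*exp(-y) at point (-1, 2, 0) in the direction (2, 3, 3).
3*sqrt(22)*(-3 + 11*exp(2))*exp(-2)/22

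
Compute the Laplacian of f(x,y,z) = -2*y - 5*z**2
-10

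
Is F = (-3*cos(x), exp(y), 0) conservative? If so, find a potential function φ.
Yes, F is conservative. φ = exp(y) - 3*sin(x)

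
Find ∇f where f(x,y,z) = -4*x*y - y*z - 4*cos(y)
(-4*y, -4*x - z + 4*sin(y), -y)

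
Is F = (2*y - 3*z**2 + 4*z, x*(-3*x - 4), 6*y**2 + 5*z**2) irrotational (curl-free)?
No, ∇×F = (12*y, 4 - 6*z, -6*x - 6)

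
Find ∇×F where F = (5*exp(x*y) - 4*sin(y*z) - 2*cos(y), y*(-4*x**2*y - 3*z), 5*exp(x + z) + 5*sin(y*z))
(3*y + 5*z*cos(y*z), -4*y*cos(y*z) - 5*exp(x + z), -8*x*y**2 - 5*x*exp(x*y) + 4*z*cos(y*z) - 2*sin(y))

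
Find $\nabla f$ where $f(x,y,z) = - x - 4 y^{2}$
(-1, -8*y, 0)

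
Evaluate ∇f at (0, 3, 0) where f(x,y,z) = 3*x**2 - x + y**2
(-1, 6, 0)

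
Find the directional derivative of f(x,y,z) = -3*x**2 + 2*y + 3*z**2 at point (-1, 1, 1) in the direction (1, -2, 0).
2*sqrt(5)/5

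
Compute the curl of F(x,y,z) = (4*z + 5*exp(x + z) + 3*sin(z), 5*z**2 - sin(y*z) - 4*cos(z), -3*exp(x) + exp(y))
(y*cos(y*z) - 10*z + exp(y) - 4*sin(z), 3*exp(x) + 5*exp(x + z) + 3*cos(z) + 4, 0)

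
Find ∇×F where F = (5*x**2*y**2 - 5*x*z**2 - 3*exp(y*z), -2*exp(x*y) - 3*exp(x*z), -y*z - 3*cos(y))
(3*x*exp(x*z) - z + 3*sin(y), -10*x*z - 3*y*exp(y*z), -10*x**2*y - 2*y*exp(x*y) - 3*z*exp(x*z) + 3*z*exp(y*z))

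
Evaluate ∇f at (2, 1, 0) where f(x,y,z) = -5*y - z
(0, -5, -1)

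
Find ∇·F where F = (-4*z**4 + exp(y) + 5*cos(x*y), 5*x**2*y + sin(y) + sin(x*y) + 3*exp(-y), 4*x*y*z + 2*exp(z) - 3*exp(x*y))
5*x**2 + 4*x*y + x*cos(x*y) - 5*y*sin(x*y) + 2*exp(z) + cos(y) - 3*exp(-y)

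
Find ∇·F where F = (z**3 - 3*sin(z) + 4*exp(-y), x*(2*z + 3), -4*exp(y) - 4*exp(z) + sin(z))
-4*exp(z) + cos(z)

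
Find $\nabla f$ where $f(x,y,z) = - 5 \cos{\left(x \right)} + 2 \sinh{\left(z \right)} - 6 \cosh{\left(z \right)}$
(5*sin(x), 0, -6*sinh(z) + 2*cosh(z))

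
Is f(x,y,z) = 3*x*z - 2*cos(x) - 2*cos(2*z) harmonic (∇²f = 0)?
No, ∇²f = 2*cos(x) + 8*cos(2*z)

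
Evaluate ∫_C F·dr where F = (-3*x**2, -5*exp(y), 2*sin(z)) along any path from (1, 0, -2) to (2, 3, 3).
-5*exp(3) - 2 + 2*cos(2) - 2*cos(3)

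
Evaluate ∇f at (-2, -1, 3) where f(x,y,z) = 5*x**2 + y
(-20, 1, 0)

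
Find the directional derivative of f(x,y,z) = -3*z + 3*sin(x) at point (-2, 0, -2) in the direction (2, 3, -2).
6*sqrt(17)*(cos(2) + 1)/17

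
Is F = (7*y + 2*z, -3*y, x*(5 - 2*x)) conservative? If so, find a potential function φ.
No, ∇×F = (0, 4*x - 3, -7) ≠ 0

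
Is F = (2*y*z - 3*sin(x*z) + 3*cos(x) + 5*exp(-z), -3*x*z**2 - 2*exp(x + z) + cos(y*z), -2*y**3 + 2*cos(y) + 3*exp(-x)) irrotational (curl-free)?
No, ∇×F = (6*x*z - 6*y**2 + y*sin(y*z) + 2*exp(x + z) - 2*sin(y), -3*x*cos(x*z) + 2*y - 5*exp(-z) + 3*exp(-x), -3*z**2 - 2*z - 2*exp(x + z))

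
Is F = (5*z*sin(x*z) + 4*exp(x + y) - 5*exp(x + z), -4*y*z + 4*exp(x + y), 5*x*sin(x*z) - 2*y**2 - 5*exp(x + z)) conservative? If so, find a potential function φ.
Yes, F is conservative. φ = -2*y**2*z + 4*exp(x + y) - 5*exp(x + z) - 5*cos(x*z)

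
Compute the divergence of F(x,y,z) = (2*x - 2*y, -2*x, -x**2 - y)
2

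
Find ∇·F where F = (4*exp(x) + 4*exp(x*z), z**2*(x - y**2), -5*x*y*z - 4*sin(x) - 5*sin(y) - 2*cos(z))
-5*x*y - 2*y*z**2 + 4*z*exp(x*z) + 4*exp(x) + 2*sin(z)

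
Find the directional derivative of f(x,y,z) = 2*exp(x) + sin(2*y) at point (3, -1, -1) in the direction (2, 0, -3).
4*sqrt(13)*exp(3)/13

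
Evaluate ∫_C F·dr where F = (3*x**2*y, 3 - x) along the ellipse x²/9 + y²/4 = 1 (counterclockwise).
-93*pi/2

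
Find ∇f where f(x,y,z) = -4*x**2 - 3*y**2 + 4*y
(-8*x, 4 - 6*y, 0)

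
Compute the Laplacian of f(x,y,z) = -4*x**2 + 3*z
-8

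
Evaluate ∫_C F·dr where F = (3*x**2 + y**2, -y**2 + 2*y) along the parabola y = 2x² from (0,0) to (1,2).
47/15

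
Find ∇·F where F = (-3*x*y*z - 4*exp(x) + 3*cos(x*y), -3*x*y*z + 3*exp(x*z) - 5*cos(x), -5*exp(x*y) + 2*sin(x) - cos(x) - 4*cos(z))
-3*x*z - 3*y*z - 3*y*sin(x*y) - 4*exp(x) + 4*sin(z)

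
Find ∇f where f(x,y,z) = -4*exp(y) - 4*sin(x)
(-4*cos(x), -4*exp(y), 0)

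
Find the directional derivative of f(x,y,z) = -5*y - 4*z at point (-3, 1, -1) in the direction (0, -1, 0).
5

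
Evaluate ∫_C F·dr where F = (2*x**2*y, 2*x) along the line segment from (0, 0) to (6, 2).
228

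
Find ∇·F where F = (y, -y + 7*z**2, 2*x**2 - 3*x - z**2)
-2*z - 1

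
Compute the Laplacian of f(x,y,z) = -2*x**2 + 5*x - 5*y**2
-14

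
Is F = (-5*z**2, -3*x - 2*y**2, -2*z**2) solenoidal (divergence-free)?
No, ∇·F = -4*y - 4*z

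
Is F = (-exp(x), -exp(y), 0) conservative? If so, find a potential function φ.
Yes, F is conservative. φ = -exp(x) - exp(y)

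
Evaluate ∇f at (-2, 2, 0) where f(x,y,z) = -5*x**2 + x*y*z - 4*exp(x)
(20 - 4*exp(-2), 0, -4)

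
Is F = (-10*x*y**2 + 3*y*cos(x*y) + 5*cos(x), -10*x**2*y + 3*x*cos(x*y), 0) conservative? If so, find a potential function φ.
Yes, F is conservative. φ = -5*x**2*y**2 + 5*sin(x) + 3*sin(x*y)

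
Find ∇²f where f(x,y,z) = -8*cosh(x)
-8*cosh(x)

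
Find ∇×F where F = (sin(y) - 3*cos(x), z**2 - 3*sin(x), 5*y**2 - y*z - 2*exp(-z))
(10*y - 3*z, 0, -3*cos(x) - cos(y))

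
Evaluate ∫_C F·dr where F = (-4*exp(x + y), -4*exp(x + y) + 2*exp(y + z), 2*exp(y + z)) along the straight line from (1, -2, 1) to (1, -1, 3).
-4 + 2*exp(-1) + 2*exp(2)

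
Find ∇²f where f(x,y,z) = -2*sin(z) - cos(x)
2*sin(z) + cos(x)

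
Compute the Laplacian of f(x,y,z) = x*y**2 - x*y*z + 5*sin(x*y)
-x*(5*x*sin(x*y) - 2) - 5*y**2*sin(x*y)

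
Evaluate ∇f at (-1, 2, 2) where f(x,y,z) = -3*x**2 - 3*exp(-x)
(6 + 3*E, 0, 0)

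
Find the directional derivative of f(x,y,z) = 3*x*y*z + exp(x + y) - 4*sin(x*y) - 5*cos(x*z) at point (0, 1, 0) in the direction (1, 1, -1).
2*sqrt(3)*(-2 + E)/3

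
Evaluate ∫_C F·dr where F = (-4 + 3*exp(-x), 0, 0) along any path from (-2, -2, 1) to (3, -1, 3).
-20 - 3*exp(-3) + 3*exp(2)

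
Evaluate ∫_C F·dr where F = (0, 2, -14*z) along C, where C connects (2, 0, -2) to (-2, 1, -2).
2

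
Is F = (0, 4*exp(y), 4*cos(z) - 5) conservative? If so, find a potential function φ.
Yes, F is conservative. φ = -5*z + 4*exp(y) + 4*sin(z)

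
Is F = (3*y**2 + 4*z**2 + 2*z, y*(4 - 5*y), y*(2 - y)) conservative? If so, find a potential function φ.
No, ∇×F = (2 - 2*y, 8*z + 2, -6*y) ≠ 0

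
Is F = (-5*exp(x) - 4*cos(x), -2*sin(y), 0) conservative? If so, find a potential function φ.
Yes, F is conservative. φ = -5*exp(x) - 4*sin(x) + 2*cos(y)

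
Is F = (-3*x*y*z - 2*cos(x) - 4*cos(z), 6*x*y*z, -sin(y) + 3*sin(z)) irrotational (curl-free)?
No, ∇×F = (-6*x*y - cos(y), -3*x*y + 4*sin(z), 3*z*(x + 2*y))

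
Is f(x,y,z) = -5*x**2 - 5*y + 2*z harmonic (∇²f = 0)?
No, ∇²f = -10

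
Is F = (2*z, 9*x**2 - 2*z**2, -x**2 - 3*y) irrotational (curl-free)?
No, ∇×F = (4*z - 3, 2*x + 2, 18*x)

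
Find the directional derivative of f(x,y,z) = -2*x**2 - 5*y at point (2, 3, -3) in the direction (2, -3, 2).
-sqrt(17)/17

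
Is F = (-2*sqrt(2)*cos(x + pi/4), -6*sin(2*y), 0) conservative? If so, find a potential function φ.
Yes, F is conservative. φ = -2*sqrt(2)*sin(x + pi/4) + 3*cos(2*y)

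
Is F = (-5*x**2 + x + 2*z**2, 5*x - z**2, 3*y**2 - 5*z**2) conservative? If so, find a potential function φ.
No, ∇×F = (6*y + 2*z, 4*z, 5) ≠ 0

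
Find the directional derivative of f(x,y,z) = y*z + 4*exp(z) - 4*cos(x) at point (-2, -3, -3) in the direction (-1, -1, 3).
sqrt(11)*(-6*exp(3) + 12 + 4*exp(3)*sin(2))*exp(-3)/11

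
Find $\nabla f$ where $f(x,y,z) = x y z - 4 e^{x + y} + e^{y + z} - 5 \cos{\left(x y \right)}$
(y*z + 5*y*sin(x*y) - 4*exp(x + y), x*z + 5*x*sin(x*y) - 4*exp(x + y) + exp(y + z), x*y + exp(y + z))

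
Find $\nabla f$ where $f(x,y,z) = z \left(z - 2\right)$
(0, 0, 2*z - 2)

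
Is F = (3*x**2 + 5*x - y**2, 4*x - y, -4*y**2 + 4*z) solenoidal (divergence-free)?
No, ∇·F = 6*x + 8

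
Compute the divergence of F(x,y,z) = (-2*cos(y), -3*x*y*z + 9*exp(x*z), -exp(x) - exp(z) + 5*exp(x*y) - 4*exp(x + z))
-3*x*z - exp(z) - 4*exp(x + z)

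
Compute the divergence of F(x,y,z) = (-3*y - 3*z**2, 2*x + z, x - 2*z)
-2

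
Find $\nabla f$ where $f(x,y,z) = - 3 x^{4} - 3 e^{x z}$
(-12*x**3 - 3*z*exp(x*z), 0, -3*x*exp(x*z))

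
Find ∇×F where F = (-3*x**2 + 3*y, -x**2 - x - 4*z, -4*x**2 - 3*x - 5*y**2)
(4 - 10*y, 8*x + 3, -2*x - 4)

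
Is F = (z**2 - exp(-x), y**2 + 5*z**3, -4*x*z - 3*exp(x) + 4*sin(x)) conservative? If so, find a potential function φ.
No, ∇×F = (-15*z**2, 6*z + 3*exp(x) - 4*cos(x), 0) ≠ 0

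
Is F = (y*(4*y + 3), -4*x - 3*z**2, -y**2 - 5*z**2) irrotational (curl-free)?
No, ∇×F = (-2*y + 6*z, 0, -8*y - 7)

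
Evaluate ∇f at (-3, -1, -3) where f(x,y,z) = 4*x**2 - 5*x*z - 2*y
(-9, -2, 15)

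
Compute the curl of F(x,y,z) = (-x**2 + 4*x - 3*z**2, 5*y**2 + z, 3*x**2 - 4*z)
(-1, -6*x - 6*z, 0)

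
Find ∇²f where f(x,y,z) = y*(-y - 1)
-2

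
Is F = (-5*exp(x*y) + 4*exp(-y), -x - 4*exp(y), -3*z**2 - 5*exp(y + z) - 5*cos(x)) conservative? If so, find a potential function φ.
No, ∇×F = (-5*exp(y + z), -5*sin(x), 5*x*exp(x*y) - 1 + 4*exp(-y)) ≠ 0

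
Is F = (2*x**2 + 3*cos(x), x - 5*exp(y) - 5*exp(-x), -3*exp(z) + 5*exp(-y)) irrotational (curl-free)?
No, ∇×F = (-5*exp(-y), 0, 1 + 5*exp(-x))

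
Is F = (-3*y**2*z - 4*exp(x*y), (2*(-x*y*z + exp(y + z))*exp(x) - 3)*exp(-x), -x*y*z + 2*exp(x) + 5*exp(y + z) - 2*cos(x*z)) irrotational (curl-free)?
No, ∇×F = (2*x*y - x*z + 3*exp(y + z), -3*y**2 + y*z - 2*z*sin(x*z) - 2*exp(x), 4*x*exp(x*y) + 4*y*z + 3*exp(-x))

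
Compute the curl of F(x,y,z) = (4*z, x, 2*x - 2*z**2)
(0, 2, 1)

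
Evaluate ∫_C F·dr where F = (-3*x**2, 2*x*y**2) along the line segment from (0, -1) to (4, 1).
-184/3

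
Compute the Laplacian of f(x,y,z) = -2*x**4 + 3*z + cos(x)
-24*x**2 - cos(x)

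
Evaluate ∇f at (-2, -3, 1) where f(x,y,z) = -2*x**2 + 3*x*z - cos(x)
(11 - sin(2), 0, -6)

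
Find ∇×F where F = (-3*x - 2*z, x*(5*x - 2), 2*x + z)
(0, -4, 10*x - 2)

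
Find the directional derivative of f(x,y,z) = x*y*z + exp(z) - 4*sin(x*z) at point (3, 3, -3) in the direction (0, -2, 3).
3*sqrt(13)*(1 - 12*exp(3)*cos(9) + 15*exp(3))*exp(-3)/13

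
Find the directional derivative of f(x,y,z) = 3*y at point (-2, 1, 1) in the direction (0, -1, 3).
-3*sqrt(10)/10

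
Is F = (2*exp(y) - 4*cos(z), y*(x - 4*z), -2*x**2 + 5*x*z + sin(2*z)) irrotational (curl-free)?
No, ∇×F = (4*y, 4*x - 5*z + 4*sin(z), y - 2*exp(y))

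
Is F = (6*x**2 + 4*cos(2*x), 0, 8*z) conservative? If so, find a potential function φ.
Yes, F is conservative. φ = 2*x**3 + 4*z**2 + 2*sin(2*x)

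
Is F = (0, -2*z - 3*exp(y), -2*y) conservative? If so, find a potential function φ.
Yes, F is conservative. φ = -2*y*z - 3*exp(y)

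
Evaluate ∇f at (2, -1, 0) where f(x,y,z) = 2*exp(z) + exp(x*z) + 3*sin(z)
(0, 0, 7)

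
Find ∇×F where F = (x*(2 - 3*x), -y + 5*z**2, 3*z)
(-10*z, 0, 0)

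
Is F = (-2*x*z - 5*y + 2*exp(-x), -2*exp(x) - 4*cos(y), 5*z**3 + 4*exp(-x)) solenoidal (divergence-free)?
No, ∇·F = 15*z**2 - 2*z + 4*sin(y) - 2*exp(-x)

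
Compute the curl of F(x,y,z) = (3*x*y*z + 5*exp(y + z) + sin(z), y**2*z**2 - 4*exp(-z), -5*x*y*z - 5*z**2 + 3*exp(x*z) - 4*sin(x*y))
(-5*x*z - 4*x*cos(x*y) - 2*y**2*z - 4*exp(-z), 3*x*y + 5*y*z + 4*y*cos(x*y) - 3*z*exp(x*z) + 5*exp(y + z) + cos(z), -3*x*z - 5*exp(y + z))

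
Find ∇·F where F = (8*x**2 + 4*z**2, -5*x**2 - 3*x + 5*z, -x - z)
16*x - 1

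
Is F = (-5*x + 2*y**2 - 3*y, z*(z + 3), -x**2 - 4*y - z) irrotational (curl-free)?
No, ∇×F = (-2*z - 7, 2*x, 3 - 4*y)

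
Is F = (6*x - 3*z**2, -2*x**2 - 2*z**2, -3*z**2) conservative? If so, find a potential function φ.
No, ∇×F = (4*z, -6*z, -4*x) ≠ 0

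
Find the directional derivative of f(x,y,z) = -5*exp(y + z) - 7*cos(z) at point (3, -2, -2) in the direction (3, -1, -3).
sqrt(19)*(20 + 21*exp(4)*sin(2))*exp(-4)/19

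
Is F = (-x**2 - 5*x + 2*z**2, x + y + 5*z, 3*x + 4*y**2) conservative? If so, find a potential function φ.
No, ∇×F = (8*y - 5, 4*z - 3, 1) ≠ 0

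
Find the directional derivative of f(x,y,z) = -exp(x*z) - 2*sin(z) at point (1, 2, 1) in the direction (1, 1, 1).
-2*sqrt(3)*(cos(1) + E)/3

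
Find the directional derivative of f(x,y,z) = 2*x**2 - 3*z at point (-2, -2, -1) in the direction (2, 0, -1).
-13*sqrt(5)/5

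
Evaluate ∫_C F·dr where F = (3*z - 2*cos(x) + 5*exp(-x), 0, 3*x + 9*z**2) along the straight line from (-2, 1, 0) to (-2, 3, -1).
3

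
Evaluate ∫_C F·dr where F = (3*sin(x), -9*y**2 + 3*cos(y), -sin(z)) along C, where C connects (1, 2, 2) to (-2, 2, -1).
-4*cos(2) + 4*cos(1)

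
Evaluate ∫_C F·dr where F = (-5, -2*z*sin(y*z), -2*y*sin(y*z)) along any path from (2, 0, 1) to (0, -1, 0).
10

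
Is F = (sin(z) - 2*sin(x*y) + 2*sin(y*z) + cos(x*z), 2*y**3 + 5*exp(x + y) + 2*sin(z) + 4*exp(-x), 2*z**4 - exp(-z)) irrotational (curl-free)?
No, ∇×F = (-2*cos(z), -x*sin(x*z) + 2*y*cos(y*z) + cos(z), 2*x*cos(x*y) - 2*z*cos(y*z) + 5*exp(x + y) - 4*exp(-x))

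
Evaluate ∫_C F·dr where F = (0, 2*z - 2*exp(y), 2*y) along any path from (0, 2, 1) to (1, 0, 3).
-6 + 2*exp(2)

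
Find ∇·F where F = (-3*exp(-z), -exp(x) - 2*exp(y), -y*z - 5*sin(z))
-y - 2*exp(y) - 5*cos(z)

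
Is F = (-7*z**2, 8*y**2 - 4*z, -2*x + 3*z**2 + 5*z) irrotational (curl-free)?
No, ∇×F = (4, 2 - 14*z, 0)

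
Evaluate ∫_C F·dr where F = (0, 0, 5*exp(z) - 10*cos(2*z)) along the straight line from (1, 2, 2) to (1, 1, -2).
-10*sinh(2) + 10*sin(4)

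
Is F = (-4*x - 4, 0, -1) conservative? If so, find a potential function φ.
Yes, F is conservative. φ = -2*x**2 - 4*x - z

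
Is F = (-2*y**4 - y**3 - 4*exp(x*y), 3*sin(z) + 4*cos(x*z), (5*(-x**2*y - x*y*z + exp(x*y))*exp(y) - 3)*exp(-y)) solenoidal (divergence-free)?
No, ∇·F = y*(-5*x - 4*exp(x*y))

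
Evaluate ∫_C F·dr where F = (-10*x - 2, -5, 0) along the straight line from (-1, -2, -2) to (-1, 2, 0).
-20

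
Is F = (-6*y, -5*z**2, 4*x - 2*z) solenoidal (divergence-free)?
No, ∇·F = -2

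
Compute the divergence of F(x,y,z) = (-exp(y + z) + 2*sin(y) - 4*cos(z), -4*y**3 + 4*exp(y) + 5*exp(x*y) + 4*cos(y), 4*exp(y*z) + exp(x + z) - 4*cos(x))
5*x*exp(x*y) - 12*y**2 + 4*y*exp(y*z) + 4*exp(y) + exp(x + z) - 4*sin(y)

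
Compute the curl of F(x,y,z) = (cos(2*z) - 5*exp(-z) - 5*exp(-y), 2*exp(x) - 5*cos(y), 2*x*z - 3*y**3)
(-9*y**2, -2*z - 2*sin(2*z) + 5*exp(-z), 2*exp(x) - 5*exp(-y))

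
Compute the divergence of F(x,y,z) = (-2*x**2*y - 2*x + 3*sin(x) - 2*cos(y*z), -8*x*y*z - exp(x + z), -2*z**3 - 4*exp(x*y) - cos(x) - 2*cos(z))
-4*x*y - 8*x*z - 6*z**2 + 2*sin(z) + 3*cos(x) - 2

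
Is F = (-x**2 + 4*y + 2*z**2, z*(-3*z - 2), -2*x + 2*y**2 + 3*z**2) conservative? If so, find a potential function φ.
No, ∇×F = (4*y + 6*z + 2, 4*z + 2, -4) ≠ 0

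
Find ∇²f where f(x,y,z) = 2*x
0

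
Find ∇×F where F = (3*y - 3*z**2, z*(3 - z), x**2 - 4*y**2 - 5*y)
(-8*y + 2*z - 8, -2*x - 6*z, -3)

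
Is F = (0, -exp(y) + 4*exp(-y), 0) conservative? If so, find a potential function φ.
Yes, F is conservative. φ = -exp(y) - 4*exp(-y)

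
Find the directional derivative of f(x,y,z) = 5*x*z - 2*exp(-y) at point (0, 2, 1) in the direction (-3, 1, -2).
sqrt(14)*(2 - 15*exp(2))*exp(-2)/14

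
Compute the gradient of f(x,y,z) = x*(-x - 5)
(-2*x - 5, 0, 0)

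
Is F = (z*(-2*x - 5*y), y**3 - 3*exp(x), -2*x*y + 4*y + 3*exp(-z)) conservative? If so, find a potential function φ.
No, ∇×F = (4 - 2*x, -2*x - 3*y, 5*z - 3*exp(x)) ≠ 0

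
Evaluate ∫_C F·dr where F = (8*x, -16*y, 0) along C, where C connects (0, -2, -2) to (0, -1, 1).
24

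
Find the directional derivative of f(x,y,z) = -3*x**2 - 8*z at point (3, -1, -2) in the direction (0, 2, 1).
-8*sqrt(5)/5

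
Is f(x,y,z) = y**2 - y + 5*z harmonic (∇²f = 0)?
No, ∇²f = 2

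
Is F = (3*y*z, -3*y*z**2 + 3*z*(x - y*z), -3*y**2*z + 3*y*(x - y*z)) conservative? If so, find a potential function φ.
Yes, F is conservative. φ = 3*y*z*(x - y*z)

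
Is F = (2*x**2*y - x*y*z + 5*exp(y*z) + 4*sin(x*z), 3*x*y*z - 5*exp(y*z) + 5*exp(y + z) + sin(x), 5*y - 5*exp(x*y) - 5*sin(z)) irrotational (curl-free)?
No, ∇×F = (-3*x*y - 5*x*exp(x*y) + 5*y*exp(y*z) - 5*exp(y + z) + 5, -x*y + 4*x*cos(x*z) + 5*y*exp(x*y) + 5*y*exp(y*z), -2*x**2 + x*z + 3*y*z - 5*z*exp(y*z) + cos(x))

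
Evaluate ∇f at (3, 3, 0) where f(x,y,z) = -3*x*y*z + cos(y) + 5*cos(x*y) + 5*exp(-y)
(-15*sin(9), -15*sin(9) - 5*exp(-3) - sin(3), -27)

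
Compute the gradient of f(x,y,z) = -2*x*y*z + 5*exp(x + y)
(-2*y*z + 5*exp(x + y), -2*x*z + 5*exp(x + y), -2*x*y)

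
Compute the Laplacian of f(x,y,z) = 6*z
0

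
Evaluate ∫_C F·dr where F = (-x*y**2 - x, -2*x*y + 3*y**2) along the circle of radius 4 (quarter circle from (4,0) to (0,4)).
280/3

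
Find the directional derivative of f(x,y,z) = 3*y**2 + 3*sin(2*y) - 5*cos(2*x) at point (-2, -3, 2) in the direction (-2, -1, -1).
sqrt(6)*(10*sin(4)/3 - cos(6) + 3)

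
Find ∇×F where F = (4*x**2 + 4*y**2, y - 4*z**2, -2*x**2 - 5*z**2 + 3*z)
(8*z, 4*x, -8*y)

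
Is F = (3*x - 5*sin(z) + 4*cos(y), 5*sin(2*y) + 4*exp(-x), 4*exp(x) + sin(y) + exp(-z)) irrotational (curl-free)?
No, ∇×F = (cos(y), -4*exp(x) - 5*cos(z), 4*sin(y) - 4*exp(-x))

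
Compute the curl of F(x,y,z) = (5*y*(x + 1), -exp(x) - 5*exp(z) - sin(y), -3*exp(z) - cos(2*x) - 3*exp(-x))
(5*exp(z), -2*sin(2*x) - 3*exp(-x), -5*x - exp(x) - 5)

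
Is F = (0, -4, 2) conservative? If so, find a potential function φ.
Yes, F is conservative. φ = -4*y + 2*z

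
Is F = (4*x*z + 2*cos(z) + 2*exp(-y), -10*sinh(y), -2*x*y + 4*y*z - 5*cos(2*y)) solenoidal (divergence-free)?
No, ∇·F = 4*y + 4*z - 10*cosh(y)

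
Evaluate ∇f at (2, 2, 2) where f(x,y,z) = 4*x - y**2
(4, -4, 0)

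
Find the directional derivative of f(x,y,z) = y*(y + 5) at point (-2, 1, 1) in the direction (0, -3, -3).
-7*sqrt(2)/2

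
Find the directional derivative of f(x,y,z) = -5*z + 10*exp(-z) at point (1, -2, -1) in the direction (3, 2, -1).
5*sqrt(14)*(1 + 2*E)/14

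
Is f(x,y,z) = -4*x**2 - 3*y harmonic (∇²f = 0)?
No, ∇²f = -8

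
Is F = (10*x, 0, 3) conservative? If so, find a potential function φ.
Yes, F is conservative. φ = 5*x**2 + 3*z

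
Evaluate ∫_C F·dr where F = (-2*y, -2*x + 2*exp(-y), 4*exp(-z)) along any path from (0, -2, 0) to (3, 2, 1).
-8 - 4*exp(-1) - 2*exp(-2) + 2*exp(2)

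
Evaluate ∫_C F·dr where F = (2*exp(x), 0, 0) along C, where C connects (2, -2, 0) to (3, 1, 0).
-2*(1 - E)*exp(2)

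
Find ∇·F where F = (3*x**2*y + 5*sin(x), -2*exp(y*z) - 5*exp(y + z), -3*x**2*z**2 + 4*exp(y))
-6*x**2*z + 6*x*y - 2*z*exp(y*z) - 5*exp(y + z) + 5*cos(x)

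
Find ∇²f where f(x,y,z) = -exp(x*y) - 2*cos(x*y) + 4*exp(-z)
((x**2 + y**2)*(-exp(x*y) + 2*cos(x*y))*exp(z) + 4)*exp(-z)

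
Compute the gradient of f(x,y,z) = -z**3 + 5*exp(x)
(5*exp(x), 0, -3*z**2)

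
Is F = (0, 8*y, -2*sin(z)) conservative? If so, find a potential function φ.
Yes, F is conservative. φ = 4*y**2 + 2*cos(z)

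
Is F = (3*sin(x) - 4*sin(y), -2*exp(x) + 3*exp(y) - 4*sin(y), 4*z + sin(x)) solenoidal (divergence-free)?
No, ∇·F = 3*exp(y) + 3*cos(x) - 4*cos(y) + 4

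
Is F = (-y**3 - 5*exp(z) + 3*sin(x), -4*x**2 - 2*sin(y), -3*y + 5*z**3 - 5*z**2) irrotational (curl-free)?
No, ∇×F = (-3, -5*exp(z), -8*x + 3*y**2)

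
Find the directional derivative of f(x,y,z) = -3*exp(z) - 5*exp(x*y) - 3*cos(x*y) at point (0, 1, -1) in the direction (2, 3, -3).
sqrt(22)*(9 - 10*E)*exp(-1)/22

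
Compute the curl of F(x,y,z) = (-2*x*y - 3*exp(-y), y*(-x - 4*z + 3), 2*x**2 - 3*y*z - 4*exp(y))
(4*y - 3*z - 4*exp(y), -4*x, 2*x - y - 3*exp(-y))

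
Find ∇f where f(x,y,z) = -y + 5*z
(0, -1, 5)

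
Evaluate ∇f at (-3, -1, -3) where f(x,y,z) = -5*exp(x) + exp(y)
(-5*exp(-3), exp(-1), 0)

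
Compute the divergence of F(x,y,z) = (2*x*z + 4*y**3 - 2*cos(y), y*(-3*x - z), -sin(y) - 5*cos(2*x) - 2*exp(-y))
-3*x + z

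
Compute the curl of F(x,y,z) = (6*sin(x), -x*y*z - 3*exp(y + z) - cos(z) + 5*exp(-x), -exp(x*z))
(x*y + 3*exp(y + z) - sin(z), z*exp(x*z), -y*z - 5*exp(-x))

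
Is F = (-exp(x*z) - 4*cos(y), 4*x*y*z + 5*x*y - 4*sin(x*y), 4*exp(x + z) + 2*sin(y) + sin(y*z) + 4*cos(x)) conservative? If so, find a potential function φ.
No, ∇×F = (-4*x*y + z*cos(y*z) + 2*cos(y), -x*exp(x*z) - 4*exp(x + z) + 4*sin(x), 4*y*z - 4*y*cos(x*y) + 5*y - 4*sin(y)) ≠ 0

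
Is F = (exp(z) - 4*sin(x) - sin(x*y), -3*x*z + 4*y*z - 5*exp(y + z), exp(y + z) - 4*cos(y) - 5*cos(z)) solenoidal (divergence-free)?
No, ∇·F = -y*cos(x*y) + 4*z - 4*exp(y + z) + 5*sin(z) - 4*cos(x)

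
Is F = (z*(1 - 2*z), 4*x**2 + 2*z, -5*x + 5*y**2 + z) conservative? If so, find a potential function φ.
No, ∇×F = (10*y - 2, 6 - 4*z, 8*x) ≠ 0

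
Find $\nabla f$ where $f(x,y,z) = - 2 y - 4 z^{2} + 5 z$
(0, -2, 5 - 8*z)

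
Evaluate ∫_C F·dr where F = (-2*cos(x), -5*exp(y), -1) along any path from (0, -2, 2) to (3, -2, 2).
-2*sin(3)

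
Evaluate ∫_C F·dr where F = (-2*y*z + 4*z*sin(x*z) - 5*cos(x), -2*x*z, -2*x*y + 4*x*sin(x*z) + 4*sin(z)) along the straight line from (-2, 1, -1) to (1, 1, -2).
-5*sin(2) - 5*sin(1) - 4*cos(2) + 4*cos(1) + 8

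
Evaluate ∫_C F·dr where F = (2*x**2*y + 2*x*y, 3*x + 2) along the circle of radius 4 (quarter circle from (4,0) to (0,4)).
-20*pi - 104/3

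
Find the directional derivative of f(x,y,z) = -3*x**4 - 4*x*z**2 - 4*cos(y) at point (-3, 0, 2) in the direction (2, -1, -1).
284*sqrt(6)/3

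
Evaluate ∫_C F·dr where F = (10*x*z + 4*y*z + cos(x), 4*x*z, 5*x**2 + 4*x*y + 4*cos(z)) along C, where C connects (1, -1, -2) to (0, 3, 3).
-sin(1) + 4*sin(3) + 2 + 4*sin(2)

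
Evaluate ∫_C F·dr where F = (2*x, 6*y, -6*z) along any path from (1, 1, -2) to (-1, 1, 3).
-15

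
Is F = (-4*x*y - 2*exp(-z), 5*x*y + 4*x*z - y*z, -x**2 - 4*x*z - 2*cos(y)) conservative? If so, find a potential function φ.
No, ∇×F = (-4*x + y + 2*sin(y), 2*x + 4*z + 2*exp(-z), 4*x + 5*y + 4*z) ≠ 0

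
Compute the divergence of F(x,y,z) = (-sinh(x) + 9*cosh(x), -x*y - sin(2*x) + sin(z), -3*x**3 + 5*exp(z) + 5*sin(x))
-x + 5*exp(z) + 9*sinh(x) - cosh(x)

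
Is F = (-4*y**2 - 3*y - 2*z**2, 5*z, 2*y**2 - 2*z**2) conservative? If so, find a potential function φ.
No, ∇×F = (4*y - 5, -4*z, 8*y + 3) ≠ 0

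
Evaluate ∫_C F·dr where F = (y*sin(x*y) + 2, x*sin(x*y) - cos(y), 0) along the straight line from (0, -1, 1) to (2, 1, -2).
-2*sin(1) - cos(2) + 5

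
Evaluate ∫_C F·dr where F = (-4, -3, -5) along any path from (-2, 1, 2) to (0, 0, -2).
15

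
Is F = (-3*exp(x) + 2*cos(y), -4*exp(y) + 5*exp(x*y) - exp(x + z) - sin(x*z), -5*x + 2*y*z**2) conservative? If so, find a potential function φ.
No, ∇×F = (x*cos(x*z) + 2*z**2 + exp(x + z), 5, 5*y*exp(x*y) - z*cos(x*z) - exp(x + z) + 2*sin(y)) ≠ 0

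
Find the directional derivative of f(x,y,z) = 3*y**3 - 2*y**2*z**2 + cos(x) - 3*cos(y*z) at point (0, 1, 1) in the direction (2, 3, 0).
3*sqrt(13)*(3*sin(1) + 5)/13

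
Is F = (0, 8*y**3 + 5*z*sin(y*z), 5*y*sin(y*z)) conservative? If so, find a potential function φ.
Yes, F is conservative. φ = 2*y**4 - 5*cos(y*z)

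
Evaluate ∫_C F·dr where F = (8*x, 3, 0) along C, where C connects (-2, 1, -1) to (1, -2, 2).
-21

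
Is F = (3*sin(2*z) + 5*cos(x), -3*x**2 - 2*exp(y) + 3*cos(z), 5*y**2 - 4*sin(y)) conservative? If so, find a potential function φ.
No, ∇×F = (10*y + 3*sin(z) - 4*cos(y), 6*cos(2*z), -6*x) ≠ 0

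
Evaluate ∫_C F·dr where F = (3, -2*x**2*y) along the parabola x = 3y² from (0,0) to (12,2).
-156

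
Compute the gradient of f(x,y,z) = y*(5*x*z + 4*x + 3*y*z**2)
(y*(5*z + 4), 5*x*z + 4*x + 6*y*z**2, y*(5*x + 6*y*z))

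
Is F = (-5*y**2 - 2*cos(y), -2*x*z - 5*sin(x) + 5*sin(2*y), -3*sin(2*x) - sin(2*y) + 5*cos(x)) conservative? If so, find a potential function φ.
No, ∇×F = (2*x - 2*cos(2*y), 5*sin(x) + 6*cos(2*x), 10*y - 2*z - 2*sin(y) - 5*cos(x)) ≠ 0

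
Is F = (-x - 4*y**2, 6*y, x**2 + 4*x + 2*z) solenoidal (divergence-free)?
No, ∇·F = 7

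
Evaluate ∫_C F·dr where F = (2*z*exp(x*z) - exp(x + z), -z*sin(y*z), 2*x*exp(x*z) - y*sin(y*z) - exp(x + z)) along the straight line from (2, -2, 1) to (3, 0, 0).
-2*exp(2) - cos(2) + 3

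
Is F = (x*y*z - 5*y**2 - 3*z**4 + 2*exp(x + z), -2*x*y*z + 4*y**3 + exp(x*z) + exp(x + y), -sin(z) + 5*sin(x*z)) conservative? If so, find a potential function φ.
No, ∇×F = (x*(2*y - exp(x*z)), x*y - 12*z**3 - 5*z*cos(x*z) + 2*exp(x + z), -x*z - 2*y*z + 10*y + z*exp(x*z) + exp(x + y)) ≠ 0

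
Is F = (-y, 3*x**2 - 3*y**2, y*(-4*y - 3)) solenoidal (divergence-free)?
No, ∇·F = -6*y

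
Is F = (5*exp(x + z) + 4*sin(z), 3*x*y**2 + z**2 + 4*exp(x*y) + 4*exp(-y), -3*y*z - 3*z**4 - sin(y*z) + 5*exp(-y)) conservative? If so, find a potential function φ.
No, ∇×F = (-z*cos(y*z) - 5*z - 5*exp(-y), 5*exp(x + z) + 4*cos(z), y*(3*y + 4*exp(x*y))) ≠ 0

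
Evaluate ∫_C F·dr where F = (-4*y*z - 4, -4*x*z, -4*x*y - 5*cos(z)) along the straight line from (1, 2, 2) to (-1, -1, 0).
5*sin(2) + 24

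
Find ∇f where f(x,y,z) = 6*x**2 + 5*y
(12*x, 5, 0)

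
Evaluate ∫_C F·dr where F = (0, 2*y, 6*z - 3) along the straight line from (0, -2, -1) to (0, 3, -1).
5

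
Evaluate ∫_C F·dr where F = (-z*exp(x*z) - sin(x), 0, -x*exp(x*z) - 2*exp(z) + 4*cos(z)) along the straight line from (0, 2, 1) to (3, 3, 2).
-exp(6) - 2*exp(2) - 4*sin(1) + cos(3) + 4*sin(2) + 2*E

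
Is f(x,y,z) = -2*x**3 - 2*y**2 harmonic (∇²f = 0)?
No, ∇²f = -12*x - 4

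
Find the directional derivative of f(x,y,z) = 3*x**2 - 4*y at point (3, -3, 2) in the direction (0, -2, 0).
4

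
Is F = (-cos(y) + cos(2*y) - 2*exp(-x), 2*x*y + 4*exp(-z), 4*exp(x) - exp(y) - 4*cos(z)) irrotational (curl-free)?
No, ∇×F = (-exp(y) + 4*exp(-z), -4*exp(x), 2*y - sin(y) + 2*sin(2*y))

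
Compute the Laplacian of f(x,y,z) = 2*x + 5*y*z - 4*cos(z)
4*cos(z)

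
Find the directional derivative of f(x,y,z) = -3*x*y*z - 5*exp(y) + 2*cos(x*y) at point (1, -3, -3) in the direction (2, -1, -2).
-27 - 14*sin(3)/3 + 5*exp(-3)/3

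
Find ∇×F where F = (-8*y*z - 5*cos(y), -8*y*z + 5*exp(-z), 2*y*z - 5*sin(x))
(8*y + 2*z + 5*exp(-z), -8*y + 5*cos(x), 8*z - 5*sin(y))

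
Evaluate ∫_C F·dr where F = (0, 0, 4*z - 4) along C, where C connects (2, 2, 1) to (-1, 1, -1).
8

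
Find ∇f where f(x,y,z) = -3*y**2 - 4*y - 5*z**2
(0, -6*y - 4, -10*z)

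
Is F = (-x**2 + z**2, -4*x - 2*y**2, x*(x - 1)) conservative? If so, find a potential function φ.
No, ∇×F = (0, -2*x + 2*z + 1, -4) ≠ 0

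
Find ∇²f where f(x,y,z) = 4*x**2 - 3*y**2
2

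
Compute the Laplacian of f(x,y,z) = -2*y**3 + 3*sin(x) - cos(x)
-12*y - 3*sin(x) + cos(x)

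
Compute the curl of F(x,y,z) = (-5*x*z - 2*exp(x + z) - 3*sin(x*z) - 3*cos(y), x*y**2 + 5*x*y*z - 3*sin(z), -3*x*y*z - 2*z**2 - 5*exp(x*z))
(-5*x*y - 3*x*z + 3*cos(z), -3*x*cos(x*z) - 5*x + 3*y*z + 5*z*exp(x*z) - 2*exp(x + z), y**2 + 5*y*z - 3*sin(y))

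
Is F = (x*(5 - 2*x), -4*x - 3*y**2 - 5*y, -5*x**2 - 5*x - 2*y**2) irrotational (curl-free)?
No, ∇×F = (-4*y, 10*x + 5, -4)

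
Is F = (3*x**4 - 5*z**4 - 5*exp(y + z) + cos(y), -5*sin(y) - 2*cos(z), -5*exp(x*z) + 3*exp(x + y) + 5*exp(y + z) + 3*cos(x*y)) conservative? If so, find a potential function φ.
No, ∇×F = (-3*x*sin(x*y) + 3*exp(x + y) + 5*exp(y + z) - 2*sin(z), 3*y*sin(x*y) - 20*z**3 + 5*z*exp(x*z) - 3*exp(x + y) - 5*exp(y + z), 5*exp(y + z) + sin(y)) ≠ 0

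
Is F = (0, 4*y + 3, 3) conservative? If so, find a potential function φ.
Yes, F is conservative. φ = 2*y**2 + 3*y + 3*z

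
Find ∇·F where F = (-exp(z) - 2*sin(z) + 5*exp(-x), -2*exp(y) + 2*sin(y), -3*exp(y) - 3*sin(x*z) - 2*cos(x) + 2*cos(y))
-3*x*cos(x*z) - 2*exp(y) + 2*cos(y) - 5*exp(-x)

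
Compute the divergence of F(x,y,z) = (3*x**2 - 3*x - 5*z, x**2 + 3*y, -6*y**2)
6*x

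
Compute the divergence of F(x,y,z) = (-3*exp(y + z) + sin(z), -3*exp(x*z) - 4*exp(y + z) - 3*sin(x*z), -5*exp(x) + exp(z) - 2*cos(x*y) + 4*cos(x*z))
-4*x*sin(x*z) + exp(z) - 4*exp(y + z)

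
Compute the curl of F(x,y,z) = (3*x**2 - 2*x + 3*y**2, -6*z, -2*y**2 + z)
(6 - 4*y, 0, -6*y)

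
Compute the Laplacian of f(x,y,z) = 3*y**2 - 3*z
6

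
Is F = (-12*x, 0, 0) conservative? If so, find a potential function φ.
Yes, F is conservative. φ = -6*x**2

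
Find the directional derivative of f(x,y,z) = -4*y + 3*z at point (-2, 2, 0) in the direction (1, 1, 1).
-sqrt(3)/3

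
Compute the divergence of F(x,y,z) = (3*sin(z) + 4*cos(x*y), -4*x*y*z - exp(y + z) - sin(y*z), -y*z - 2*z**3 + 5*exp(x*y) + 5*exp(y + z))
-4*x*z - 4*y*sin(x*y) - y - 6*z**2 - z*cos(y*z) + 4*exp(y + z)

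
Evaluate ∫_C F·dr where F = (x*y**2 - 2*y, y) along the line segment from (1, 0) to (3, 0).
0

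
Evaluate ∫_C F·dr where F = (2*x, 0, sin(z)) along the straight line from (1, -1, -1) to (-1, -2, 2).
-cos(2) + cos(1)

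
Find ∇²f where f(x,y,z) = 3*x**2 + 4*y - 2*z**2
2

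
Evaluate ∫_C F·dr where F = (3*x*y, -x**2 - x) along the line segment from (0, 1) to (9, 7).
837/2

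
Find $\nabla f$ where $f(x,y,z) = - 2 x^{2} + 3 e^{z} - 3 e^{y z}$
(-4*x, -3*z*exp(y*z), -3*y*exp(y*z) + 3*exp(z))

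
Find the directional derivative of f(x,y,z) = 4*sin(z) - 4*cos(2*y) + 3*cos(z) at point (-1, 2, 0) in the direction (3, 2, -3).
2*sqrt(22)*(4*sin(4) - 3)/11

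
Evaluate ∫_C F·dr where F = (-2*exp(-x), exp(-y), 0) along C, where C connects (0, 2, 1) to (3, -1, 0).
-E - 2 + 2*exp(-3) + exp(-2)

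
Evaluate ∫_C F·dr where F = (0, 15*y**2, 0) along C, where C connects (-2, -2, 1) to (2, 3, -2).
175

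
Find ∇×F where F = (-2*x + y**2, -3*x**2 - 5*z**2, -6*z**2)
(10*z, 0, -6*x - 2*y)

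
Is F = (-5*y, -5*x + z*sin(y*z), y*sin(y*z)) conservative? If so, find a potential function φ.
Yes, F is conservative. φ = -5*x*y - cos(y*z)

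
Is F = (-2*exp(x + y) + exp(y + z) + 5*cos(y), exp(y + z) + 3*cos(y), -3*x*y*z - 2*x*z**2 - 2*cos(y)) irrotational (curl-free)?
No, ∇×F = (-3*x*z - exp(y + z) + 2*sin(y), 3*y*z + 2*z**2 + exp(y + z), 2*exp(x + y) - exp(y + z) + 5*sin(y))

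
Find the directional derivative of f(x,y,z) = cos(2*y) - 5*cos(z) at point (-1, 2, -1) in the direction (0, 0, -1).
5*sin(1)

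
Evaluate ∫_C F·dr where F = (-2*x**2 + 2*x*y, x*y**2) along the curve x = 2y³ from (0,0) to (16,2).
-47680/21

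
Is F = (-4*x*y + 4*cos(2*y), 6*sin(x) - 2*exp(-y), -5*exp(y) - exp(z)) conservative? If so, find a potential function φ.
No, ∇×F = (-5*exp(y), 0, 4*x + 8*sin(2*y) + 6*cos(x)) ≠ 0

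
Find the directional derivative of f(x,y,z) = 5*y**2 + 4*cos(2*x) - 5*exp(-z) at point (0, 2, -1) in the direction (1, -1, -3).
5*sqrt(11)*(-3*E - 4)/11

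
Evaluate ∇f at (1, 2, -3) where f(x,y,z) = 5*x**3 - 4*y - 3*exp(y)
(15, -3*exp(2) - 4, 0)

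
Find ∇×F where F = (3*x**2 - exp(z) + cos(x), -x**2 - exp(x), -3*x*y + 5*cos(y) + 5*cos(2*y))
(-3*x - 5*sin(y) - 10*sin(2*y), 3*y - exp(z), -2*x - exp(x))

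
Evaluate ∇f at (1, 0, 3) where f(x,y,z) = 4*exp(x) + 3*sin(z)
(4*E, 0, 3*cos(3))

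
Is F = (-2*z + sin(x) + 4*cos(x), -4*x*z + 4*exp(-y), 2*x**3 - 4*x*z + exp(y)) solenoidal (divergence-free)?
No, ∇·F = -4*x - 4*sin(x) + cos(x) - 4*exp(-y)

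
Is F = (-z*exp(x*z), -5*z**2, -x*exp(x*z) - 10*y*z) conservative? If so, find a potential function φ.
Yes, F is conservative. φ = -5*y*z**2 - exp(x*z)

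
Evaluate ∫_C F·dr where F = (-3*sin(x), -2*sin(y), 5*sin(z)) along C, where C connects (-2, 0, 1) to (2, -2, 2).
-2 - 3*cos(2) + 5*cos(1)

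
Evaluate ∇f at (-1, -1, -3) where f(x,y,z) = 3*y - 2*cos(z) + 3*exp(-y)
(0, 3 - 3*E, -2*sin(3))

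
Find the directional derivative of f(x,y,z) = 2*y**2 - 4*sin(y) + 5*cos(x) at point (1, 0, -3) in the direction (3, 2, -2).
-sqrt(17)*(8 + 15*sin(1))/17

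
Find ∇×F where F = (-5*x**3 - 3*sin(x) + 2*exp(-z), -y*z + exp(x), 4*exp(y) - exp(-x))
(y + 4*exp(y), -2*exp(-z) - exp(-x), exp(x))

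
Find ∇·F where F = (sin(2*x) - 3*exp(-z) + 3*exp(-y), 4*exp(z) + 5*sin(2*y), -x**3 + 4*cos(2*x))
2*cos(2*x) + 10*cos(2*y)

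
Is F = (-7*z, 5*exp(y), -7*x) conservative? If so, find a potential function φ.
Yes, F is conservative. φ = -7*x*z + 5*exp(y)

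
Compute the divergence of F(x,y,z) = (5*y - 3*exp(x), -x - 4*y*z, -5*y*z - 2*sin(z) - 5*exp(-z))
-5*y - 4*z - 3*exp(x) - 2*cos(z) + 5*exp(-z)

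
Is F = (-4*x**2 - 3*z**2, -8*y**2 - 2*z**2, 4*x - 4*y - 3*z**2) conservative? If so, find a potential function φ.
No, ∇×F = (4*z - 4, -6*z - 4, 0) ≠ 0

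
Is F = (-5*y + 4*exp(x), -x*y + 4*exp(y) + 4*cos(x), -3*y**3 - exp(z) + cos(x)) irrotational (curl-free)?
No, ∇×F = (-9*y**2, sin(x), -y - 4*sin(x) + 5)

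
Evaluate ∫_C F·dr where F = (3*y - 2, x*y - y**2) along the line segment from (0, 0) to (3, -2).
-25/3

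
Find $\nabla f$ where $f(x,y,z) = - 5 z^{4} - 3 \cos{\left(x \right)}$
(3*sin(x), 0, -20*z**3)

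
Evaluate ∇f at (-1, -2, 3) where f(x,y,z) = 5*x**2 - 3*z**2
(-10, 0, -18)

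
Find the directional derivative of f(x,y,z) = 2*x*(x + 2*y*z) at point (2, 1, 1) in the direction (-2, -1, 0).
-32*sqrt(5)/5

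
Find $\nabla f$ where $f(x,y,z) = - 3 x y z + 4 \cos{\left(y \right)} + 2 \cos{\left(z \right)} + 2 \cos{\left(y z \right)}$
(-3*y*z, -3*x*z - 2*z*sin(y*z) - 4*sin(y), -3*x*y - 2*y*sin(y*z) - 2*sin(z))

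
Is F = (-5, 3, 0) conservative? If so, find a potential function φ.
Yes, F is conservative. φ = -5*x + 3*y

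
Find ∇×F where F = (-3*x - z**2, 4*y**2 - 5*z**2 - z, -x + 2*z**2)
(10*z + 1, 1 - 2*z, 0)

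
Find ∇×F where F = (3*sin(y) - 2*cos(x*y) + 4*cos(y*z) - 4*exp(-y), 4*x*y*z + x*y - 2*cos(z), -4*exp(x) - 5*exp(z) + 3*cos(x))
(-4*x*y - 2*sin(z), -4*y*sin(y*z) + 4*exp(x) + 3*sin(x), -2*x*sin(x*y) + 4*y*z + y + 4*z*sin(y*z) - 3*cos(y) - 4*exp(-y))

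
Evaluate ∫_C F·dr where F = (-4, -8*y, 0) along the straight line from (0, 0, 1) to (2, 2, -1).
-24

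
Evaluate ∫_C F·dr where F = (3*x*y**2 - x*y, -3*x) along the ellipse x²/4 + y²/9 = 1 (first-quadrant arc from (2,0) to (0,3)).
-23 - 9*pi/2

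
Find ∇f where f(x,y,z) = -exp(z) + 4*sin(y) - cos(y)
(0, sin(y) + 4*cos(y), -exp(z))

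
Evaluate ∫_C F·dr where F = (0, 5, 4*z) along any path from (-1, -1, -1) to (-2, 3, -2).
26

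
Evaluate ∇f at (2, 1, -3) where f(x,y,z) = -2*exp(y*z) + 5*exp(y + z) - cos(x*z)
(3*sin(6), (6 + 5*E)*exp(-3), -2*exp(-3) - 2*sin(6) + 5*exp(-2))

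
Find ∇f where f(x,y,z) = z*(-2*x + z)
(-2*z, 0, -2*x + 2*z)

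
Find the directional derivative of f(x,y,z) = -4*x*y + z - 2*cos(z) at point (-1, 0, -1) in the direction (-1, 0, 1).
sqrt(2)*(1/2 - sin(1))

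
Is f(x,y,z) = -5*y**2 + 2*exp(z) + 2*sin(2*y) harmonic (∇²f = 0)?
No, ∇²f = 2*exp(z) - 8*sin(2*y) - 10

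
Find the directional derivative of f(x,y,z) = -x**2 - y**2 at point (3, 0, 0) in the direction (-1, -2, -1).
sqrt(6)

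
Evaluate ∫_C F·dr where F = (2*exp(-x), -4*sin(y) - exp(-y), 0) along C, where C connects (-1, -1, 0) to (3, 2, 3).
-4*cos(1) + 4*cos(2) - 2*exp(-3) + exp(-2) + E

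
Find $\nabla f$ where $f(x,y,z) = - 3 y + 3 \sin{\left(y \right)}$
(0, 3*cos(y) - 3, 0)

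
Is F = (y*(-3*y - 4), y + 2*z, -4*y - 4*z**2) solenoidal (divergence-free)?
No, ∇·F = 1 - 8*z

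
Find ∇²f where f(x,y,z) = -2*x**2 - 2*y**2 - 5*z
-8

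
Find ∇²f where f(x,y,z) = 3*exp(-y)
3*exp(-y)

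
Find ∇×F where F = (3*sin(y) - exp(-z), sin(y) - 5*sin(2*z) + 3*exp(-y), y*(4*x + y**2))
(4*x + 3*y**2 + 10*cos(2*z), -4*y + exp(-z), -3*cos(y))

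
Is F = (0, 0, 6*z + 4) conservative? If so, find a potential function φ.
Yes, F is conservative. φ = z*(3*z + 4)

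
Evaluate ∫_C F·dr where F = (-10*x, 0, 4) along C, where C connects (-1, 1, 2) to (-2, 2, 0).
-23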